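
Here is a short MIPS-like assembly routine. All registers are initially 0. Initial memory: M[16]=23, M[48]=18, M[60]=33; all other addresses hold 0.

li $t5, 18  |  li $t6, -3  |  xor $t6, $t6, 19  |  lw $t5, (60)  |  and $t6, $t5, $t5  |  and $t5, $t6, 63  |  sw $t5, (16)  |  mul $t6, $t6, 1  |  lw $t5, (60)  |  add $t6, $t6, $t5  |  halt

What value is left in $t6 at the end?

66

$t5=18
$t6=-3
$t6=(-3)^19=-18
$t5=M[60]=33
$t6=33&33=33
$t5=33&63=33
sw $t5, (16) → M[16]=33
$t6=33*1=33
$t5=M[60]=33
$t6=33+33=66
halt.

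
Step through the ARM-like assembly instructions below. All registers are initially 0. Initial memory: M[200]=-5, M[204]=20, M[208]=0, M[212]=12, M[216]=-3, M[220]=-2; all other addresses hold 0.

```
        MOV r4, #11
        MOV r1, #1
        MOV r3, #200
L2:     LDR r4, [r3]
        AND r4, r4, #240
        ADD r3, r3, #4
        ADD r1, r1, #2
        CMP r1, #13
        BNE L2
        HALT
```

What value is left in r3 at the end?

MOV r4, #11 → r4=11
MOV r1, #1 → r1=1
MOV r3, #200 → r3=200
LDR r4, [r3] → r4=M[200]=-5
AND r4, r4, #240 → r4=(-5)&240=240
ADD r3, r3, #4 → r3=200+4=204
ADD r1, r1, #2 → r1=1+2=3
CMP r1, #13  (cmp 3,13)
BNE L2: taken
LDR r4, [r3] → r4=M[204]=20
AND r4, r4, #240 → r4=20&240=16
ADD r3, r3, #4 → r3=204+4=208
ADD r1, r1, #2 → r1=3+2=5
CMP r1, #13  (cmp 5,13)
BNE L2: taken
LDR r4, [r3] → r4=M[208]=0
AND r4, r4, #240 → r4=0&240=0
ADD r3, r3, #4 → r3=208+4=212
ADD r1, r1, #2 → r1=5+2=7
CMP r1, #13  (cmp 7,13)
BNE L2: taken
LDR r4, [r3] → r4=M[212]=12
AND r4, r4, #240 → r4=12&240=0
ADD r3, r3, #4 → r3=212+4=216
ADD r1, r1, #2 → r1=7+2=9
CMP r1, #13  (cmp 9,13)
BNE L2: taken
LDR r4, [r3] → r4=M[216]=-3
AND r4, r4, #240 → r4=(-3)&240=240
ADD r3, r3, #4 → r3=216+4=220
ADD r1, r1, #2 → r1=9+2=11
CMP r1, #13  (cmp 11,13)
BNE L2: taken
LDR r4, [r3] → r4=M[220]=-2
AND r4, r4, #240 → r4=(-2)&240=240
ADD r3, r3, #4 → r3=220+4=224
ADD r1, r1, #2 → r1=11+2=13
CMP r1, #13  (cmp 13,13)
BNE L2: not taken
halt.

224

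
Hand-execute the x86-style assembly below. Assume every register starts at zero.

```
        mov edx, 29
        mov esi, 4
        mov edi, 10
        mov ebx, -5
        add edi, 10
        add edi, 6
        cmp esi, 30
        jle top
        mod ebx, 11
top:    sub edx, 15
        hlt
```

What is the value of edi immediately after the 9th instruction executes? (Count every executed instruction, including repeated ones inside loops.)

26

after mov edx, 29: edx=29
after mov esi, 4: esi=4
after mov edi, 10: edi=10
after mov ebx, -5: ebx=-5
after add edi, 10: edi=10+10=20
after add edi, 6: edi=20+6=26
cmp esi, 30  (cmp 4,30)
jle top: taken
after sub edx, 15: edx=29-15=14
After step 9: edi = 26.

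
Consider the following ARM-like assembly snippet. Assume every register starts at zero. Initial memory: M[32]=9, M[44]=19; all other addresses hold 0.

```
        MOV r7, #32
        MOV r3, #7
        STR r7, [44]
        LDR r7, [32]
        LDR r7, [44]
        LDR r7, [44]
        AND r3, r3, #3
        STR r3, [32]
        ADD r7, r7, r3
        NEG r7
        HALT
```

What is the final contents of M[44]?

32

after MOV r7, #32: r7=32
after MOV r3, #7: r3=7
STR r7, [44] → M[44]=32
after LDR r7, [32]: r7=M[32]=9
after LDR r7, [44]: r7=M[44]=32
after LDR r7, [44]: r7=M[44]=32
after AND r3, r3, #3: r3=7&3=3
STR r3, [32] → M[32]=3
after ADD r7, r7, r3: r7=32+3=35
after NEG r7: r7=-(35)=-35
halt.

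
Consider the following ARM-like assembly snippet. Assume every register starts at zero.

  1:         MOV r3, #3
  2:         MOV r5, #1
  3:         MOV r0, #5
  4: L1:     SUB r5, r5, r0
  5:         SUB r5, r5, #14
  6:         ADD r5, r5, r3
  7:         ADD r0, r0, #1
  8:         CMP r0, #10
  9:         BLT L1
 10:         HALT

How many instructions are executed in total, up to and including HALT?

r3=3
r5=1
r0=5
r5=1-5=-4
r5=(-4)-14=-18
r5=(-18)+3=-15
r0=5+1=6
CMP r0, #10  (cmp 6,10)
BLT L1: taken
r5=(-15)-6=-21
r5=(-21)-14=-35
r5=(-35)+3=-32
r0=6+1=7
CMP r0, #10  (cmp 7,10)
BLT L1: taken
r5=(-32)-7=-39
r5=(-39)-14=-53
r5=(-53)+3=-50
r0=7+1=8
CMP r0, #10  (cmp 8,10)
BLT L1: taken
r5=(-50)-8=-58
r5=(-58)-14=-72
r5=(-72)+3=-69
r0=8+1=9
CMP r0, #10  (cmp 9,10)
BLT L1: taken
r5=(-69)-9=-78
r5=(-78)-14=-92
r5=(-92)+3=-89
r0=9+1=10
CMP r0, #10  (cmp 10,10)
BLT L1: not taken
halt.
Total executed instructions: 34.

34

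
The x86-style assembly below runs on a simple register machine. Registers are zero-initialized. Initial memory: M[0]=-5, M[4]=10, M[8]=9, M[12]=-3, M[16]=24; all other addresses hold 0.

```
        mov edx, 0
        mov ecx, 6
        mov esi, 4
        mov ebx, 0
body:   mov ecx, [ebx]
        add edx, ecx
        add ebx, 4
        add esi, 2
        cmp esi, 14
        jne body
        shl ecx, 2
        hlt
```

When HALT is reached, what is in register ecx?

mov edx, 0 → edx=0
mov ecx, 6 → ecx=6
mov esi, 4 → esi=4
mov ebx, 0 → ebx=0
mov ecx, [ebx] → ecx=M[0]=-5
add edx, ecx → edx=0+(-5)=-5
add ebx, 4 → ebx=0+4=4
add esi, 2 → esi=4+2=6
cmp esi, 14  (cmp 6,14)
jne body: taken
mov ecx, [ebx] → ecx=M[4]=10
add edx, ecx → edx=(-5)+10=5
add ebx, 4 → ebx=4+4=8
add esi, 2 → esi=6+2=8
cmp esi, 14  (cmp 8,14)
jne body: taken
mov ecx, [ebx] → ecx=M[8]=9
add edx, ecx → edx=5+9=14
add ebx, 4 → ebx=8+4=12
add esi, 2 → esi=8+2=10
cmp esi, 14  (cmp 10,14)
jne body: taken
mov ecx, [ebx] → ecx=M[12]=-3
add edx, ecx → edx=14+(-3)=11
add ebx, 4 → ebx=12+4=16
add esi, 2 → esi=10+2=12
cmp esi, 14  (cmp 12,14)
jne body: taken
mov ecx, [ebx] → ecx=M[16]=24
add edx, ecx → edx=11+24=35
add ebx, 4 → ebx=16+4=20
add esi, 2 → esi=12+2=14
cmp esi, 14  (cmp 14,14)
jne body: not taken
shl ecx, 2 → ecx=24<<2=96
halt.

96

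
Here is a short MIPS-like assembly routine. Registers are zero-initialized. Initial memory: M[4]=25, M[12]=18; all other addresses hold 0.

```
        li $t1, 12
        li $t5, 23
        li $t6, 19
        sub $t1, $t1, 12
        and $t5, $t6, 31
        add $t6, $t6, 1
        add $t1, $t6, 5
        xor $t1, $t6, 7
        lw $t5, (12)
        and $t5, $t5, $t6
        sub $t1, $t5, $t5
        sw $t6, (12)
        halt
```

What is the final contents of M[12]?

li $t1, 12 → $t1=12
li $t5, 23 → $t5=23
li $t6, 19 → $t6=19
sub $t1, $t1, 12 → $t1=12-12=0
and $t5, $t6, 31 → $t5=19&31=19
add $t6, $t6, 1 → $t6=19+1=20
add $t1, $t6, 5 → $t1=20+5=25
xor $t1, $t6, 7 → $t1=20^7=19
lw $t5, (12) → $t5=M[12]=18
and $t5, $t5, $t6 → $t5=18&20=16
sub $t1, $t5, $t5 → $t1=16-16=0
sw $t6, (12) → M[12]=20
halt.

20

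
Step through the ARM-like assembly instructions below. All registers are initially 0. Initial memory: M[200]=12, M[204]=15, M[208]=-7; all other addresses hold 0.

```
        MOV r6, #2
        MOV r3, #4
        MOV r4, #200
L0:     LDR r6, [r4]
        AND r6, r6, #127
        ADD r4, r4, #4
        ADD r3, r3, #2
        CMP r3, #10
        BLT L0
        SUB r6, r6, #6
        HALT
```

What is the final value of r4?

212

r6=2
r3=4
r4=200
r6=M[200]=12
r6=12&127=12
r4=200+4=204
r3=4+2=6
CMP r3, #10  (cmp 6,10)
BLT L0: taken
r6=M[204]=15
r6=15&127=15
r4=204+4=208
r3=6+2=8
CMP r3, #10  (cmp 8,10)
BLT L0: taken
r6=M[208]=-7
r6=(-7)&127=121
r4=208+4=212
r3=8+2=10
CMP r3, #10  (cmp 10,10)
BLT L0: not taken
r6=121-6=115
halt.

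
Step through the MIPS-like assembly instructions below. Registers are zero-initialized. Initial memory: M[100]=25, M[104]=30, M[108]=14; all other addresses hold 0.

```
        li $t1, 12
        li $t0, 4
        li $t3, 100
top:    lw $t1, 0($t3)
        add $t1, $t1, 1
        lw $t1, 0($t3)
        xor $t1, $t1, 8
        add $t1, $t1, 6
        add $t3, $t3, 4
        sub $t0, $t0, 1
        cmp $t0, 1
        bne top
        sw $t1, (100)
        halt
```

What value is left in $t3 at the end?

after li $t1, 12: $t1=12
after li $t0, 4: $t0=4
after li $t3, 100: $t3=100
after lw $t1, 0($t3): $t1=M[100]=25
after add $t1, $t1, 1: $t1=25+1=26
after lw $t1, 0($t3): $t1=M[100]=25
after xor $t1, $t1, 8: $t1=25^8=17
after add $t1, $t1, 6: $t1=17+6=23
after add $t3, $t3, 4: $t3=100+4=104
after sub $t0, $t0, 1: $t0=4-1=3
cmp $t0, 1  (cmp 3,1)
bne top: taken
after lw $t1, 0($t3): $t1=M[104]=30
after add $t1, $t1, 1: $t1=30+1=31
after lw $t1, 0($t3): $t1=M[104]=30
after xor $t1, $t1, 8: $t1=30^8=22
after add $t1, $t1, 6: $t1=22+6=28
after add $t3, $t3, 4: $t3=104+4=108
after sub $t0, $t0, 1: $t0=3-1=2
cmp $t0, 1  (cmp 2,1)
bne top: taken
after lw $t1, 0($t3): $t1=M[108]=14
after add $t1, $t1, 1: $t1=14+1=15
after lw $t1, 0($t3): $t1=M[108]=14
after xor $t1, $t1, 8: $t1=14^8=6
after add $t1, $t1, 6: $t1=6+6=12
after add $t3, $t3, 4: $t3=108+4=112
after sub $t0, $t0, 1: $t0=2-1=1
cmp $t0, 1  (cmp 1,1)
bne top: not taken
sw $t1, (100) → M[100]=12
halt.

112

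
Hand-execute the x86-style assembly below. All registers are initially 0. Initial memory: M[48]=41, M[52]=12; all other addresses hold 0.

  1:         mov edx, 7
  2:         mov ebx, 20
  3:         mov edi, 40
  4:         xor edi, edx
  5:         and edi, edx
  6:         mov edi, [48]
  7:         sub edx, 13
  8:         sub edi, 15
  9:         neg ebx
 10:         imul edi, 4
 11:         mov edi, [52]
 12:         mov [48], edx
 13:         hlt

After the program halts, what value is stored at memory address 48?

mov edx, 7 → edx=7
mov ebx, 20 → ebx=20
mov edi, 40 → edi=40
xor edi, edx → edi=40^7=47
and edi, edx → edi=47&7=7
mov edi, [48] → edi=M[48]=41
sub edx, 13 → edx=7-13=-6
sub edi, 15 → edi=41-15=26
neg ebx → ebx=-(20)=-20
imul edi, 4 → edi=26*4=104
mov edi, [52] → edi=M[52]=12
mov [48], edx → M[48]=-6
halt.

-6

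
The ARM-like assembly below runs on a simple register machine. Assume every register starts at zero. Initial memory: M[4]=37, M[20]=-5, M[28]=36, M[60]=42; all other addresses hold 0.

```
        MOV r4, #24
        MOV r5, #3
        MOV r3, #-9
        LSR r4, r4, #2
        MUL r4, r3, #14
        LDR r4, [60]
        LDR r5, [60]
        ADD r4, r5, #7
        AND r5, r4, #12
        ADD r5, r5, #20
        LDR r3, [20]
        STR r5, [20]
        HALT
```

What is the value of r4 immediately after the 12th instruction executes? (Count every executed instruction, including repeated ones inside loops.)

r4=24
r5=3
r3=-9
r4=24>>2=6
r4=(-9)*14=-126
r4=M[60]=42
r5=M[60]=42
r4=42+7=49
r5=49&12=0
r5=0+20=20
r3=M[20]=-5
STR r5, [20] → M[20]=20
After step 12: r4 = 49.

49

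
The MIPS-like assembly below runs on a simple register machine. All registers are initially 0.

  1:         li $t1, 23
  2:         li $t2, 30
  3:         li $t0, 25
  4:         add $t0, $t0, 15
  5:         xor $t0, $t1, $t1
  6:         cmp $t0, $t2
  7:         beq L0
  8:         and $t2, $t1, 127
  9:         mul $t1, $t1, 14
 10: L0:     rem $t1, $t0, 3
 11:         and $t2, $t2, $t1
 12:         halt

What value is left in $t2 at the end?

li $t1, 23 → $t1=23
li $t2, 30 → $t2=30
li $t0, 25 → $t0=25
add $t0, $t0, 15 → $t0=25+15=40
xor $t0, $t1, $t1 → $t0=23^23=0
cmp $t0, $t2  (cmp 0,30)
beq L0: not taken
and $t2, $t1, 127 → $t2=23&127=23
mul $t1, $t1, 14 → $t1=23*14=322
rem $t1, $t0, 3 → $t1=0%3=0
and $t2, $t2, $t1 → $t2=23&0=0
halt.

0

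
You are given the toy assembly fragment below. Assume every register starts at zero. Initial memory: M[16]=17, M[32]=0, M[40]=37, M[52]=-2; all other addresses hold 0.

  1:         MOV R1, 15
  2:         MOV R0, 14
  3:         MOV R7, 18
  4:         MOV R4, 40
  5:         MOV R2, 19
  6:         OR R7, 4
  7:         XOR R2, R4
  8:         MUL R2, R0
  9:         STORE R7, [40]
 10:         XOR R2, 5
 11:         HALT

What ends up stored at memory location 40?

22

MOV R1, 15 → R1=15
MOV R0, 14 → R0=14
MOV R7, 18 → R7=18
MOV R4, 40 → R4=40
MOV R2, 19 → R2=19
OR R7, 4 → R7=18|4=22
XOR R2, R4 → R2=19^40=59
MUL R2, R0 → R2=59*14=826
STORE R7, [40] → M[40]=22
XOR R2, 5 → R2=826^5=831
halt.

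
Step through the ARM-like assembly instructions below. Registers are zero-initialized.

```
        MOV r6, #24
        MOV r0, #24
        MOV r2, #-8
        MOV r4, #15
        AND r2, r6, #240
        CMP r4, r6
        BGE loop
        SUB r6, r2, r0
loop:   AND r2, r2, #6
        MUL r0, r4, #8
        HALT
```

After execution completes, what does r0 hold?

120

after MOV r6, #24: r6=24
after MOV r0, #24: r0=24
after MOV r2, #-8: r2=-8
after MOV r4, #15: r4=15
after AND r2, r6, #240: r2=24&240=16
CMP r4, r6  (cmp 15,24)
BGE loop: not taken
after SUB r6, r2, r0: r6=16-24=-8
after AND r2, r2, #6: r2=16&6=0
after MUL r0, r4, #8: r0=15*8=120
halt.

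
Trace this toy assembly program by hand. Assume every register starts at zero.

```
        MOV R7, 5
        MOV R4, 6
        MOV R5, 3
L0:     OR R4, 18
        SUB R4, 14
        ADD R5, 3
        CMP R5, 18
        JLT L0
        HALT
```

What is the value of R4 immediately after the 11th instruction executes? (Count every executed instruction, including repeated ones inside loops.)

R7=5
R4=6
R5=3
R4=6|18=22
R4=22-14=8
R5=3+3=6
CMP R5, 18  (cmp 6,18)
JLT L0: taken
R4=8|18=26
R4=26-14=12
R5=6+3=9
After step 11: R4 = 12.

12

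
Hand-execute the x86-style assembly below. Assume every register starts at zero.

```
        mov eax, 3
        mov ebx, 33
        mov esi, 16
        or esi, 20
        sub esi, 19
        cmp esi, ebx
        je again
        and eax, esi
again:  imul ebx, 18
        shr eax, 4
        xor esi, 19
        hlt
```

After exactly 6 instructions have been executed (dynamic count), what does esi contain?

mov eax, 3 → eax=3
mov ebx, 33 → ebx=33
mov esi, 16 → esi=16
or esi, 20 → esi=16|20=20
sub esi, 19 → esi=20-19=1
cmp esi, ebx  (cmp 1,33)
After step 6: esi = 1.

1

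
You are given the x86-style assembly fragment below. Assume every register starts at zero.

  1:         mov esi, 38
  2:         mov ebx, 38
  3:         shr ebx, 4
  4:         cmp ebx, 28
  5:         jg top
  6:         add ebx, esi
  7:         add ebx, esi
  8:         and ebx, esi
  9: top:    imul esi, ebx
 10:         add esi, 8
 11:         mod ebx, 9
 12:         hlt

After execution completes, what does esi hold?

mov esi, 38 → esi=38
mov ebx, 38 → ebx=38
shr ebx, 4 → ebx=38>>4=2
cmp ebx, 28  (cmp 2,28)
jg top: not taken
add ebx, esi → ebx=2+38=40
add ebx, esi → ebx=40+38=78
and ebx, esi → ebx=78&38=6
imul esi, ebx → esi=38*6=228
add esi, 8 → esi=228+8=236
mod ebx, 9 → ebx=6%9=6
halt.

236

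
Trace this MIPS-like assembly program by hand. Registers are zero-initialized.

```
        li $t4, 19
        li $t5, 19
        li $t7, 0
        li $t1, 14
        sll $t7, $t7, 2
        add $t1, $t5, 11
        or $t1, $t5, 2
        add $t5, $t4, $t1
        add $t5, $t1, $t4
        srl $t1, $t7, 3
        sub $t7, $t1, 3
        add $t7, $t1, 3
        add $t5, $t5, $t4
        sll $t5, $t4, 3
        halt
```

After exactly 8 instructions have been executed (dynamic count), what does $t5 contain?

$t4=19
$t5=19
$t7=0
$t1=14
$t7=0<<2=0
$t1=19+11=30
$t1=19|2=19
$t5=19+19=38
After step 8: $t5 = 38.

38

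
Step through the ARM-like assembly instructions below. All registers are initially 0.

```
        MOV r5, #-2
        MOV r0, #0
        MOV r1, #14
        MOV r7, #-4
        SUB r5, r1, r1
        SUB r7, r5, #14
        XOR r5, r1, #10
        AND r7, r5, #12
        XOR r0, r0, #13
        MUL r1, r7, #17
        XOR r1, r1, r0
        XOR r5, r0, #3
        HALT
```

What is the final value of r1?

73

r5=-2
r0=0
r1=14
r7=-4
r5=14-14=0
r7=0-14=-14
r5=14^10=4
r7=4&12=4
r0=0^13=13
r1=4*17=68
r1=68^13=73
r5=13^3=14
halt.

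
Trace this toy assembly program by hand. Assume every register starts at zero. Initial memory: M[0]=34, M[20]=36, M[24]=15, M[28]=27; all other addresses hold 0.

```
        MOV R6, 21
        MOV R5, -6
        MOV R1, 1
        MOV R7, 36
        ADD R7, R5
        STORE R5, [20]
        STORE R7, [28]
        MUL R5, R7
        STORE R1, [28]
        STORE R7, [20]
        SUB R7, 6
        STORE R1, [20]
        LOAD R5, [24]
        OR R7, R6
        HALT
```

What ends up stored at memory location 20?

1

R6=21
R5=-6
R1=1
R7=36
R7=36+(-6)=30
STORE R5, [20] → M[20]=-6
STORE R7, [28] → M[28]=30
R5=(-6)*30=-180
STORE R1, [28] → M[28]=1
STORE R7, [20] → M[20]=30
R7=30-6=24
STORE R1, [20] → M[20]=1
R5=M[24]=15
R7=24|21=29
halt.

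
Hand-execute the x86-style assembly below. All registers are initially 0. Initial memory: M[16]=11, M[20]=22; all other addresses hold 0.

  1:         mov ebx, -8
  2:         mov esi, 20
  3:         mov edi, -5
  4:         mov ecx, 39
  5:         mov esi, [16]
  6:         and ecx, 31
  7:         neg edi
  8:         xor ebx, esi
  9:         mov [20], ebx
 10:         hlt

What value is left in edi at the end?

5

after mov ebx, -8: ebx=-8
after mov esi, 20: esi=20
after mov edi, -5: edi=-5
after mov ecx, 39: ecx=39
after mov esi, [16]: esi=M[16]=11
after and ecx, 31: ecx=39&31=7
after neg edi: edi=-(-5)=5
after xor ebx, esi: ebx=(-8)^11=-13
mov [20], ebx → M[20]=-13
halt.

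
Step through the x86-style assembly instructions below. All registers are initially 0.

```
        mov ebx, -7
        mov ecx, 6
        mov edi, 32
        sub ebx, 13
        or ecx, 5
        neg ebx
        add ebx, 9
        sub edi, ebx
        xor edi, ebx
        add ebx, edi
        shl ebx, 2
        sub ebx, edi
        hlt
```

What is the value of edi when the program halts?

ebx=-7
ecx=6
edi=32
ebx=(-7)-13=-20
ecx=6|5=7
ebx=-(-20)=20
ebx=20+9=29
edi=32-29=3
edi=3^29=30
ebx=29+30=59
ebx=59<<2=236
ebx=236-30=206
halt.

30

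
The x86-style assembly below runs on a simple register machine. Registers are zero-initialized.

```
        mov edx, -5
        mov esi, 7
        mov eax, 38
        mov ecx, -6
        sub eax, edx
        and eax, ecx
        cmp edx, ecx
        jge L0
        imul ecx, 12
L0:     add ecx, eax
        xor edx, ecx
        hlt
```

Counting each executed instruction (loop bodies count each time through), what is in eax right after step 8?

42

edx=-5
esi=7
eax=38
ecx=-6
eax=38-(-5)=43
eax=43&(-6)=42
cmp edx, ecx  (cmp -5,-6)
jge L0: taken
After step 8: eax = 42.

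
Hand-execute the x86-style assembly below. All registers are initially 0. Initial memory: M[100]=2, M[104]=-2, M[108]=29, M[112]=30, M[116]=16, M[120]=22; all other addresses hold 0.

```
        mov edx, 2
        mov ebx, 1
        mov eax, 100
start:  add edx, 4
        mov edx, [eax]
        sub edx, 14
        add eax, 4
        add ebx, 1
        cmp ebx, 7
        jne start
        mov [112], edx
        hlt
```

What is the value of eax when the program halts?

edx=2
ebx=1
eax=100
edx=2+4=6
edx=M[100]=2
edx=2-14=-12
eax=100+4=104
ebx=1+1=2
cmp ebx, 7  (cmp 2,7)
jne start: taken
edx=(-12)+4=-8
edx=M[104]=-2
edx=(-2)-14=-16
eax=104+4=108
ebx=2+1=3
cmp ebx, 7  (cmp 3,7)
jne start: taken
edx=(-16)+4=-12
edx=M[108]=29
edx=29-14=15
eax=108+4=112
ebx=3+1=4
cmp ebx, 7  (cmp 4,7)
jne start: taken
edx=15+4=19
edx=M[112]=30
edx=30-14=16
eax=112+4=116
ebx=4+1=5
cmp ebx, 7  (cmp 5,7)
jne start: taken
edx=16+4=20
edx=M[116]=16
edx=16-14=2
eax=116+4=120
ebx=5+1=6
cmp ebx, 7  (cmp 6,7)
jne start: taken
edx=2+4=6
edx=M[120]=22
edx=22-14=8
eax=120+4=124
ebx=6+1=7
cmp ebx, 7  (cmp 7,7)
jne start: not taken
mov [112], edx → M[112]=8
halt.

124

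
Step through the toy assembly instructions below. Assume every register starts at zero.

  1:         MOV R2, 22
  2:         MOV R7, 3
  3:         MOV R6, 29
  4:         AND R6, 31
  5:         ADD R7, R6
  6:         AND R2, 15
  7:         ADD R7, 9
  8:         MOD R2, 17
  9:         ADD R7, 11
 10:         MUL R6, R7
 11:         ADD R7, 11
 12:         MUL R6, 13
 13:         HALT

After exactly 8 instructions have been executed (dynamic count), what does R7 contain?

after MOV R2, 22: R2=22
after MOV R7, 3: R7=3
after MOV R6, 29: R6=29
after AND R6, 31: R6=29&31=29
after ADD R7, R6: R7=3+29=32
after AND R2, 15: R2=22&15=6
after ADD R7, 9: R7=32+9=41
after MOD R2, 17: R2=6%17=6
After step 8: R7 = 41.

41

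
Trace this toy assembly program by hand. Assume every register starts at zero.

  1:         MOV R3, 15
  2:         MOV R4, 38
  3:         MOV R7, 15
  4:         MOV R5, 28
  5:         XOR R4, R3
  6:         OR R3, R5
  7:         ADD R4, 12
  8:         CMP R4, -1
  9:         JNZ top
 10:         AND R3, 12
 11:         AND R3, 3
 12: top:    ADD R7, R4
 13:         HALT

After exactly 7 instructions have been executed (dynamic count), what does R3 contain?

31

R3=15
R4=38
R7=15
R5=28
R4=38^15=41
R3=15|28=31
R4=41+12=53
After step 7: R3 = 31.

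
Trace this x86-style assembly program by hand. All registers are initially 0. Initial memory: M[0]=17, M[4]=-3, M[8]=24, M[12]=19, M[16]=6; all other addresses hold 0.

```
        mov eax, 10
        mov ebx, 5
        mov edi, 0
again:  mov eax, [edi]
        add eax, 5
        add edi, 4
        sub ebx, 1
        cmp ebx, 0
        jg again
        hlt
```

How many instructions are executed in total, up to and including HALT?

34

after mov eax, 10: eax=10
after mov ebx, 5: ebx=5
after mov edi, 0: edi=0
after mov eax, [edi]: eax=M[0]=17
after add eax, 5: eax=17+5=22
after add edi, 4: edi=0+4=4
after sub ebx, 1: ebx=5-1=4
cmp ebx, 0  (cmp 4,0)
jg again: taken
after mov eax, [edi]: eax=M[4]=-3
after add eax, 5: eax=(-3)+5=2
after add edi, 4: edi=4+4=8
after sub ebx, 1: ebx=4-1=3
cmp ebx, 0  (cmp 3,0)
jg again: taken
after mov eax, [edi]: eax=M[8]=24
after add eax, 5: eax=24+5=29
after add edi, 4: edi=8+4=12
after sub ebx, 1: ebx=3-1=2
cmp ebx, 0  (cmp 2,0)
jg again: taken
after mov eax, [edi]: eax=M[12]=19
after add eax, 5: eax=19+5=24
after add edi, 4: edi=12+4=16
after sub ebx, 1: ebx=2-1=1
cmp ebx, 0  (cmp 1,0)
jg again: taken
after mov eax, [edi]: eax=M[16]=6
after add eax, 5: eax=6+5=11
after add edi, 4: edi=16+4=20
after sub ebx, 1: ebx=1-1=0
cmp ebx, 0  (cmp 0,0)
jg again: not taken
halt.
Total executed instructions: 34.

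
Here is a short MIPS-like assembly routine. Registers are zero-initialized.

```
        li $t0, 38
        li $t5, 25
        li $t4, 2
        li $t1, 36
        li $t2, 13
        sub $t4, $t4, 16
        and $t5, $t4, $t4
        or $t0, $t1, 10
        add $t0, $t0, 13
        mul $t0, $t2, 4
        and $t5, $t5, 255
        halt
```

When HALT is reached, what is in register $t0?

52

li $t0, 38 → $t0=38
li $t5, 25 → $t5=25
li $t4, 2 → $t4=2
li $t1, 36 → $t1=36
li $t2, 13 → $t2=13
sub $t4, $t4, 16 → $t4=2-16=-14
and $t5, $t4, $t4 → $t5=(-14)&(-14)=-14
or $t0, $t1, 10 → $t0=36|10=46
add $t0, $t0, 13 → $t0=46+13=59
mul $t0, $t2, 4 → $t0=13*4=52
and $t5, $t5, 255 → $t5=(-14)&255=242
halt.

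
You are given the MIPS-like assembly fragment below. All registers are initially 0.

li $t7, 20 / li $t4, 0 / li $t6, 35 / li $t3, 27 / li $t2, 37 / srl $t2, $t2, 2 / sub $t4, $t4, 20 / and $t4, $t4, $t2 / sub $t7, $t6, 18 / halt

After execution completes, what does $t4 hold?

8

after li $t7, 20: $t7=20
after li $t4, 0: $t4=0
after li $t6, 35: $t6=35
after li $t3, 27: $t3=27
after li $t2, 37: $t2=37
after srl $t2, $t2, 2: $t2=37>>2=9
after sub $t4, $t4, 20: $t4=0-20=-20
after and $t4, $t4, $t2: $t4=(-20)&9=8
after sub $t7, $t6, 18: $t7=35-18=17
halt.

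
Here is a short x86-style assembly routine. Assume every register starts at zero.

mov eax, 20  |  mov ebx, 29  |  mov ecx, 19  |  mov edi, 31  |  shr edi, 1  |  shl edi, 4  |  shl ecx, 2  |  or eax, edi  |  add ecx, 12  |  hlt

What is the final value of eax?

244

after mov eax, 20: eax=20
after mov ebx, 29: ebx=29
after mov ecx, 19: ecx=19
after mov edi, 31: edi=31
after shr edi, 1: edi=31>>1=15
after shl edi, 4: edi=15<<4=240
after shl ecx, 2: ecx=19<<2=76
after or eax, edi: eax=20|240=244
after add ecx, 12: ecx=76+12=88
halt.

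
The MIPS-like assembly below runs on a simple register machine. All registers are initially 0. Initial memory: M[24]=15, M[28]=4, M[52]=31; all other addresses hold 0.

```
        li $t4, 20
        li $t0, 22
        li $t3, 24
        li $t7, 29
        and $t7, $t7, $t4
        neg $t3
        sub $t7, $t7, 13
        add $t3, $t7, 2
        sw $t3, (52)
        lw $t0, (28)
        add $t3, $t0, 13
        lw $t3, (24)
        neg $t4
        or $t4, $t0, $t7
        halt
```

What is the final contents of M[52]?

9

after li $t4, 20: $t4=20
after li $t0, 22: $t0=22
after li $t3, 24: $t3=24
after li $t7, 29: $t7=29
after and $t7, $t7, $t4: $t7=29&20=20
after neg $t3: $t3=-(24)=-24
after sub $t7, $t7, 13: $t7=20-13=7
after add $t3, $t7, 2: $t3=7+2=9
sw $t3, (52) → M[52]=9
after lw $t0, (28): $t0=M[28]=4
after add $t3, $t0, 13: $t3=4+13=17
after lw $t3, (24): $t3=M[24]=15
after neg $t4: $t4=-(20)=-20
after or $t4, $t0, $t7: $t4=4|7=7
halt.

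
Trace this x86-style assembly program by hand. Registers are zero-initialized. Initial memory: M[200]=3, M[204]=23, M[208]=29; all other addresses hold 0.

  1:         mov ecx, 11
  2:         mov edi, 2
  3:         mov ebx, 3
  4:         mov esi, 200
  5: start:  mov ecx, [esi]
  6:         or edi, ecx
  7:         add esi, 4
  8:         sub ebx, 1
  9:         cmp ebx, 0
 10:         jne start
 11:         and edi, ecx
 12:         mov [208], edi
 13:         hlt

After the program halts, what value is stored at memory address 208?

after mov ecx, 11: ecx=11
after mov edi, 2: edi=2
after mov ebx, 3: ebx=3
after mov esi, 200: esi=200
after mov ecx, [esi]: ecx=M[200]=3
after or edi, ecx: edi=2|3=3
after add esi, 4: esi=200+4=204
after sub ebx, 1: ebx=3-1=2
cmp ebx, 0  (cmp 2,0)
jne start: taken
after mov ecx, [esi]: ecx=M[204]=23
after or edi, ecx: edi=3|23=23
after add esi, 4: esi=204+4=208
after sub ebx, 1: ebx=2-1=1
cmp ebx, 0  (cmp 1,0)
jne start: taken
after mov ecx, [esi]: ecx=M[208]=29
after or edi, ecx: edi=23|29=31
after add esi, 4: esi=208+4=212
after sub ebx, 1: ebx=1-1=0
cmp ebx, 0  (cmp 0,0)
jne start: not taken
after and edi, ecx: edi=31&29=29
mov [208], edi → M[208]=29
halt.

29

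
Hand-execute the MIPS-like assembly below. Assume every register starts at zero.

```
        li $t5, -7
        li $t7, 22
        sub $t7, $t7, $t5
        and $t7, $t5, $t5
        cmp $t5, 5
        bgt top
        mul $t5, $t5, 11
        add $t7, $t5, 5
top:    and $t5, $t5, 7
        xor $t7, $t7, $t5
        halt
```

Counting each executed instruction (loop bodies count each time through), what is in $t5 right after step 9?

$t5=-7
$t7=22
$t7=22-(-7)=29
$t7=(-7)&(-7)=-7
cmp $t5, 5  (cmp -7,5)
bgt top: not taken
$t5=(-7)*11=-77
$t7=(-77)+5=-72
$t5=(-77)&7=3
After step 9: $t5 = 3.

3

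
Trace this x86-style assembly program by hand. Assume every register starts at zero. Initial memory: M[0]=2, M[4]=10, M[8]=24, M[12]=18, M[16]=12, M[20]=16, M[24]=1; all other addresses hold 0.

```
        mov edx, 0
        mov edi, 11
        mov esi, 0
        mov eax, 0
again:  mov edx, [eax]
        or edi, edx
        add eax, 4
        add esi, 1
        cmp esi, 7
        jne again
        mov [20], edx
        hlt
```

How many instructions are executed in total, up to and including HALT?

48

edx=0
edi=11
esi=0
eax=0
edx=M[0]=2
edi=11|2=11
eax=0+4=4
esi=0+1=1
cmp esi, 7  (cmp 1,7)
jne again: taken
edx=M[4]=10
edi=11|10=11
eax=4+4=8
esi=1+1=2
cmp esi, 7  (cmp 2,7)
jne again: taken
edx=M[8]=24
edi=11|24=27
eax=8+4=12
esi=2+1=3
cmp esi, 7  (cmp 3,7)
jne again: taken
edx=M[12]=18
edi=27|18=27
eax=12+4=16
esi=3+1=4
cmp esi, 7  (cmp 4,7)
jne again: taken
edx=M[16]=12
edi=27|12=31
eax=16+4=20
esi=4+1=5
cmp esi, 7  (cmp 5,7)
jne again: taken
edx=M[20]=16
edi=31|16=31
eax=20+4=24
esi=5+1=6
cmp esi, 7  (cmp 6,7)
jne again: taken
edx=M[24]=1
edi=31|1=31
eax=24+4=28
esi=6+1=7
cmp esi, 7  (cmp 7,7)
jne again: not taken
mov [20], edx → M[20]=1
halt.
Total executed instructions: 48.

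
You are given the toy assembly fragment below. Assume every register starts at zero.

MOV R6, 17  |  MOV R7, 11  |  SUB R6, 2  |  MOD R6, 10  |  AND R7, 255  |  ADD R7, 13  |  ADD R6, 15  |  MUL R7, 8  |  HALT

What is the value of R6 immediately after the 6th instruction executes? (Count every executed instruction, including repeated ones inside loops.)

MOV R6, 17 → R6=17
MOV R7, 11 → R7=11
SUB R6, 2 → R6=17-2=15
MOD R6, 10 → R6=15%10=5
AND R7, 255 → R7=11&255=11
ADD R7, 13 → R7=11+13=24
After step 6: R6 = 5.

5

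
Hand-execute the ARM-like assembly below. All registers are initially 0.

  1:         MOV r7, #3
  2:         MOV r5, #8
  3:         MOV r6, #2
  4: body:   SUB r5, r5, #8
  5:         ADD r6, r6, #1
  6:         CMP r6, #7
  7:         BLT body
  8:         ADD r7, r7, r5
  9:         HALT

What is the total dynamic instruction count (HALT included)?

r7=3
r5=8
r6=2
r5=8-8=0
r6=2+1=3
CMP r6, #7  (cmp 3,7)
BLT body: taken
r5=0-8=-8
r6=3+1=4
CMP r6, #7  (cmp 4,7)
BLT body: taken
r5=(-8)-8=-16
r6=4+1=5
CMP r6, #7  (cmp 5,7)
BLT body: taken
r5=(-16)-8=-24
r6=5+1=6
CMP r6, #7  (cmp 6,7)
BLT body: taken
r5=(-24)-8=-32
r6=6+1=7
CMP r6, #7  (cmp 7,7)
BLT body: not taken
r7=3+(-32)=-29
halt.
Total executed instructions: 25.

25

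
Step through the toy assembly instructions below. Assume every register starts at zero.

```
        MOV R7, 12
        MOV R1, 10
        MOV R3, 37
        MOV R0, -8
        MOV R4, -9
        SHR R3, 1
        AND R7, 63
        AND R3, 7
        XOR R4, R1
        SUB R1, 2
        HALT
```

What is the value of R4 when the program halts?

-3

MOV R7, 12 → R7=12
MOV R1, 10 → R1=10
MOV R3, 37 → R3=37
MOV R0, -8 → R0=-8
MOV R4, -9 → R4=-9
SHR R3, 1 → R3=37>>1=18
AND R7, 63 → R7=12&63=12
AND R3, 7 → R3=18&7=2
XOR R4, R1 → R4=(-9)^10=-3
SUB R1, 2 → R1=10-2=8
halt.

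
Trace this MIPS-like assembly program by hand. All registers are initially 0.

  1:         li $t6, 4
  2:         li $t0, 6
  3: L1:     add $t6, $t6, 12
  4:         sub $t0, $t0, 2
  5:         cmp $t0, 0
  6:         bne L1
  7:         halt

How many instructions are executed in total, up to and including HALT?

after li $t6, 4: $t6=4
after li $t0, 6: $t0=6
after add $t6, $t6, 12: $t6=4+12=16
after sub $t0, $t0, 2: $t0=6-2=4
cmp $t0, 0  (cmp 4,0)
bne L1: taken
after add $t6, $t6, 12: $t6=16+12=28
after sub $t0, $t0, 2: $t0=4-2=2
cmp $t0, 0  (cmp 2,0)
bne L1: taken
after add $t6, $t6, 12: $t6=28+12=40
after sub $t0, $t0, 2: $t0=2-2=0
cmp $t0, 0  (cmp 0,0)
bne L1: not taken
halt.
Total executed instructions: 15.

15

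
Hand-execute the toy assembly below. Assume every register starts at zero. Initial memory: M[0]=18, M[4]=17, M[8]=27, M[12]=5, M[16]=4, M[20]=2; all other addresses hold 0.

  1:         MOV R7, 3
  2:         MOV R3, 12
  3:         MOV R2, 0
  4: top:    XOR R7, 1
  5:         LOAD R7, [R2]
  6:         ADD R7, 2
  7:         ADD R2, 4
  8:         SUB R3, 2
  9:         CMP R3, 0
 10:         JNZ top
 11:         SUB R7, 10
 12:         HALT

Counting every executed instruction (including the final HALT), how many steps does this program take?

R7=3
R3=12
R2=0
R7=3^1=2
R7=M[0]=18
R7=18+2=20
R2=0+4=4
R3=12-2=10
CMP R3, 0  (cmp 10,0)
JNZ top: taken
R7=20^1=21
R7=M[4]=17
R7=17+2=19
R2=4+4=8
R3=10-2=8
CMP R3, 0  (cmp 8,0)
JNZ top: taken
R7=19^1=18
R7=M[8]=27
R7=27+2=29
R2=8+4=12
R3=8-2=6
CMP R3, 0  (cmp 6,0)
JNZ top: taken
R7=29^1=28
R7=M[12]=5
R7=5+2=7
R2=12+4=16
R3=6-2=4
CMP R3, 0  (cmp 4,0)
JNZ top: taken
R7=7^1=6
R7=M[16]=4
R7=4+2=6
R2=16+4=20
R3=4-2=2
CMP R3, 0  (cmp 2,0)
JNZ top: taken
R7=6^1=7
R7=M[20]=2
R7=2+2=4
R2=20+4=24
R3=2-2=0
CMP R3, 0  (cmp 0,0)
JNZ top: not taken
R7=4-10=-6
halt.
Total executed instructions: 47.

47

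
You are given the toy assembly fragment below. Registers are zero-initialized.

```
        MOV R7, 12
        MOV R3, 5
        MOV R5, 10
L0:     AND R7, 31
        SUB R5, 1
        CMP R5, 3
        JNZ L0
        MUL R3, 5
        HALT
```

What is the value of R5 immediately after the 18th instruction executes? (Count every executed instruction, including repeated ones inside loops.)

R7=12
R3=5
R5=10
R7=12&31=12
R5=10-1=9
CMP R5, 3  (cmp 9,3)
JNZ L0: taken
R7=12&31=12
R5=9-1=8
CMP R5, 3  (cmp 8,3)
JNZ L0: taken
R7=12&31=12
R5=8-1=7
CMP R5, 3  (cmp 7,3)
JNZ L0: taken
R7=12&31=12
R5=7-1=6
CMP R5, 3  (cmp 6,3)
After step 18: R5 = 6.

6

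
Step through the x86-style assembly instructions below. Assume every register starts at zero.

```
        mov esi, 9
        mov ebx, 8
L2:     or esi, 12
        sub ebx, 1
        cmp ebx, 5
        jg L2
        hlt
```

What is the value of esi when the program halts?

13

mov esi, 9 → esi=9
mov ebx, 8 → ebx=8
or esi, 12 → esi=9|12=13
sub ebx, 1 → ebx=8-1=7
cmp ebx, 5  (cmp 7,5)
jg L2: taken
or esi, 12 → esi=13|12=13
sub ebx, 1 → ebx=7-1=6
cmp ebx, 5  (cmp 6,5)
jg L2: taken
or esi, 12 → esi=13|12=13
sub ebx, 1 → ebx=6-1=5
cmp ebx, 5  (cmp 5,5)
jg L2: not taken
halt.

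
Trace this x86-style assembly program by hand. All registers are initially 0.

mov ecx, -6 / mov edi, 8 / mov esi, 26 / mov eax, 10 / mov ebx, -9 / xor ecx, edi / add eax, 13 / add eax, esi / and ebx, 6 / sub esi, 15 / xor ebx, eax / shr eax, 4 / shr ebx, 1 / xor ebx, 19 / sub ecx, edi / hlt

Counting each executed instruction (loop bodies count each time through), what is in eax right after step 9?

mov ecx, -6 → ecx=-6
mov edi, 8 → edi=8
mov esi, 26 → esi=26
mov eax, 10 → eax=10
mov ebx, -9 → ebx=-9
xor ecx, edi → ecx=(-6)^8=-14
add eax, 13 → eax=10+13=23
add eax, esi → eax=23+26=49
and ebx, 6 → ebx=(-9)&6=6
After step 9: eax = 49.

49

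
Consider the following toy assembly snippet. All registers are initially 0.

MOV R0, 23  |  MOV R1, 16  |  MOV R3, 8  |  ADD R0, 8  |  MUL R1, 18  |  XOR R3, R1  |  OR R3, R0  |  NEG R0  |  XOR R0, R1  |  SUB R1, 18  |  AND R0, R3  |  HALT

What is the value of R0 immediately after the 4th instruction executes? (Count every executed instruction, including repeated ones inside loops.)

31

after MOV R0, 23: R0=23
after MOV R1, 16: R1=16
after MOV R3, 8: R3=8
after ADD R0, 8: R0=23+8=31
After step 4: R0 = 31.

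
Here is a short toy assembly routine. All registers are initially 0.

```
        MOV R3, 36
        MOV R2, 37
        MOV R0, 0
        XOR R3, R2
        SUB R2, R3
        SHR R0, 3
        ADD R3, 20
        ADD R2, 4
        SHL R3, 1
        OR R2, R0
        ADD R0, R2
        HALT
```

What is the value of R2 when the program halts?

40

MOV R3, 36 → R3=36
MOV R2, 37 → R2=37
MOV R0, 0 → R0=0
XOR R3, R2 → R3=36^37=1
SUB R2, R3 → R2=37-1=36
SHR R0, 3 → R0=0>>3=0
ADD R3, 20 → R3=1+20=21
ADD R2, 4 → R2=36+4=40
SHL R3, 1 → R3=21<<1=42
OR R2, R0 → R2=40|0=40
ADD R0, R2 → R0=0+40=40
halt.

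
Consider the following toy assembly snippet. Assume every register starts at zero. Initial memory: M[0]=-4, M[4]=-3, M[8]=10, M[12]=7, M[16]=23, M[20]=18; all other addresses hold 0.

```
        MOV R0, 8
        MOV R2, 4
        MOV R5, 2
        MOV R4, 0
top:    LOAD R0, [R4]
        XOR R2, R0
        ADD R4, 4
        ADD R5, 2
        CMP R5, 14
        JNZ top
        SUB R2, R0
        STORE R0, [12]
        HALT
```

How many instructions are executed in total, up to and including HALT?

43

MOV R0, 8 → R0=8
MOV R2, 4 → R2=4
MOV R5, 2 → R5=2
MOV R4, 0 → R4=0
LOAD R0, [R4] → R0=M[0]=-4
XOR R2, R0 → R2=4^(-4)=-8
ADD R4, 4 → R4=0+4=4
ADD R5, 2 → R5=2+2=4
CMP R5, 14  (cmp 4,14)
JNZ top: taken
LOAD R0, [R4] → R0=M[4]=-3
XOR R2, R0 → R2=(-8)^(-3)=5
ADD R4, 4 → R4=4+4=8
ADD R5, 2 → R5=4+2=6
CMP R5, 14  (cmp 6,14)
JNZ top: taken
LOAD R0, [R4] → R0=M[8]=10
XOR R2, R0 → R2=5^10=15
ADD R4, 4 → R4=8+4=12
ADD R5, 2 → R5=6+2=8
CMP R5, 14  (cmp 8,14)
JNZ top: taken
LOAD R0, [R4] → R0=M[12]=7
XOR R2, R0 → R2=15^7=8
ADD R4, 4 → R4=12+4=16
ADD R5, 2 → R5=8+2=10
CMP R5, 14  (cmp 10,14)
JNZ top: taken
LOAD R0, [R4] → R0=M[16]=23
XOR R2, R0 → R2=8^23=31
ADD R4, 4 → R4=16+4=20
ADD R5, 2 → R5=10+2=12
CMP R5, 14  (cmp 12,14)
JNZ top: taken
LOAD R0, [R4] → R0=M[20]=18
XOR R2, R0 → R2=31^18=13
ADD R4, 4 → R4=20+4=24
ADD R5, 2 → R5=12+2=14
CMP R5, 14  (cmp 14,14)
JNZ top: not taken
SUB R2, R0 → R2=13-18=-5
STORE R0, [12] → M[12]=18
halt.
Total executed instructions: 43.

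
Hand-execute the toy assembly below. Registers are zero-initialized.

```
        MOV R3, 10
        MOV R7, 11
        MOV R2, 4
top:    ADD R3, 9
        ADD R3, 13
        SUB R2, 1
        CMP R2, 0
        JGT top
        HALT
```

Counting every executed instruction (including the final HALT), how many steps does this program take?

24

R3=10
R7=11
R2=4
R3=10+9=19
R3=19+13=32
R2=4-1=3
CMP R2, 0  (cmp 3,0)
JGT top: taken
R3=32+9=41
R3=41+13=54
R2=3-1=2
CMP R2, 0  (cmp 2,0)
JGT top: taken
R3=54+9=63
R3=63+13=76
R2=2-1=1
CMP R2, 0  (cmp 1,0)
JGT top: taken
R3=76+9=85
R3=85+13=98
R2=1-1=0
CMP R2, 0  (cmp 0,0)
JGT top: not taken
halt.
Total executed instructions: 24.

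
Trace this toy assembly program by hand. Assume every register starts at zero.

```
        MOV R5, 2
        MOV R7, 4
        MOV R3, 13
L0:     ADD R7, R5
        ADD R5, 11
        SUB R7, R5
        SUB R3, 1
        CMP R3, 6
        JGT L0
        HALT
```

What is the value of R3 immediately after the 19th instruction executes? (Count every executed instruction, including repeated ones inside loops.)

10

MOV R5, 2 → R5=2
MOV R7, 4 → R7=4
MOV R3, 13 → R3=13
ADD R7, R5 → R7=4+2=6
ADD R5, 11 → R5=2+11=13
SUB R7, R5 → R7=6-13=-7
SUB R3, 1 → R3=13-1=12
CMP R3, 6  (cmp 12,6)
JGT L0: taken
ADD R7, R5 → R7=(-7)+13=6
ADD R5, 11 → R5=13+11=24
SUB R7, R5 → R7=6-24=-18
SUB R3, 1 → R3=12-1=11
CMP R3, 6  (cmp 11,6)
JGT L0: taken
ADD R7, R5 → R7=(-18)+24=6
ADD R5, 11 → R5=24+11=35
SUB R7, R5 → R7=6-35=-29
SUB R3, 1 → R3=11-1=10
After step 19: R3 = 10.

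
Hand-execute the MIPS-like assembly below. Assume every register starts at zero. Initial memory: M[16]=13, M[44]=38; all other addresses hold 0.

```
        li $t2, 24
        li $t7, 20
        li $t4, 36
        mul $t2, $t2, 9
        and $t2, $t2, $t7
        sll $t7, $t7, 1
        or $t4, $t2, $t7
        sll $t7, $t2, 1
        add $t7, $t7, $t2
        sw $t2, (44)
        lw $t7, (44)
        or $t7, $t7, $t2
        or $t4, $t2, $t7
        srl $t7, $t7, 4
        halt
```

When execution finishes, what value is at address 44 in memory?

16

li $t2, 24 → $t2=24
li $t7, 20 → $t7=20
li $t4, 36 → $t4=36
mul $t2, $t2, 9 → $t2=24*9=216
and $t2, $t2, $t7 → $t2=216&20=16
sll $t7, $t7, 1 → $t7=20<<1=40
or $t4, $t2, $t7 → $t4=16|40=56
sll $t7, $t2, 1 → $t7=16<<1=32
add $t7, $t7, $t2 → $t7=32+16=48
sw $t2, (44) → M[44]=16
lw $t7, (44) → $t7=M[44]=16
or $t7, $t7, $t2 → $t7=16|16=16
or $t4, $t2, $t7 → $t4=16|16=16
srl $t7, $t7, 4 → $t7=16>>4=1
halt.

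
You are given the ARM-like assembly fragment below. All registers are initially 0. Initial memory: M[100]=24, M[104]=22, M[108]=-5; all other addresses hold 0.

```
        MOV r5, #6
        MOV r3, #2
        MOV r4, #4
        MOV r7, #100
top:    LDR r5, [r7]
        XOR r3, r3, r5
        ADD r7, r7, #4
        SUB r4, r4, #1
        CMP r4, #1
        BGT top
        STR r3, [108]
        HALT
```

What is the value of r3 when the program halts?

r5=6
r3=2
r4=4
r7=100
r5=M[100]=24
r3=2^24=26
r7=100+4=104
r4=4-1=3
CMP r4, #1  (cmp 3,1)
BGT top: taken
r5=M[104]=22
r3=26^22=12
r7=104+4=108
r4=3-1=2
CMP r4, #1  (cmp 2,1)
BGT top: taken
r5=M[108]=-5
r3=12^(-5)=-9
r7=108+4=112
r4=2-1=1
CMP r4, #1  (cmp 1,1)
BGT top: not taken
STR r3, [108] → M[108]=-9
halt.

-9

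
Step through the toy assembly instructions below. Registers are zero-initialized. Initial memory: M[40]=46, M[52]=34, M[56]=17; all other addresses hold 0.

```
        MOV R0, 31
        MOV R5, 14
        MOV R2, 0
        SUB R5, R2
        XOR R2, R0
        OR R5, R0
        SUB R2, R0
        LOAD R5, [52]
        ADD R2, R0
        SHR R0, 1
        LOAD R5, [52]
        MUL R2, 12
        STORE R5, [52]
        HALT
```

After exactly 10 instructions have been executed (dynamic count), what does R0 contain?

15

MOV R0, 31 → R0=31
MOV R5, 14 → R5=14
MOV R2, 0 → R2=0
SUB R5, R2 → R5=14-0=14
XOR R2, R0 → R2=0^31=31
OR R5, R0 → R5=14|31=31
SUB R2, R0 → R2=31-31=0
LOAD R5, [52] → R5=M[52]=34
ADD R2, R0 → R2=0+31=31
SHR R0, 1 → R0=31>>1=15
After step 10: R0 = 15.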